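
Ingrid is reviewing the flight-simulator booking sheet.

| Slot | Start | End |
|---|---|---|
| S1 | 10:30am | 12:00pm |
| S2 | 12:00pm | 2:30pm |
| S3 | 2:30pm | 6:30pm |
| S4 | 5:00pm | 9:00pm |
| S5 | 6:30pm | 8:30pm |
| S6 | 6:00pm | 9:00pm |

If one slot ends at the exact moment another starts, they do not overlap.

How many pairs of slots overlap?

5

Sorted by start: S1, S2, S3, S4, S6, S5.
S2 starts exactly when S1 ends (back-to-back, no overlap), so S1 has no further overlaps.
S3 starts exactly when S2 ends (back-to-back, no overlap), so S2 has no further overlaps.
S4 starts before S3 ends → S3 and S4 overlap.
S6 starts before S3 ends → S3 and S6 overlap.
S5 starts exactly when S3 ends (back-to-back, no overlap).
S6 starts before S4 ends → S4 and S6 overlap.
S5 starts before S4 ends → S4 and S5 overlap.
S5 starts before S6 ends → S6 and S5 overlap.
Overlapping pairs: S3 & S4, S3 & S6, S4 & S5, S4 & S6, S5 & S6 — 5 in total.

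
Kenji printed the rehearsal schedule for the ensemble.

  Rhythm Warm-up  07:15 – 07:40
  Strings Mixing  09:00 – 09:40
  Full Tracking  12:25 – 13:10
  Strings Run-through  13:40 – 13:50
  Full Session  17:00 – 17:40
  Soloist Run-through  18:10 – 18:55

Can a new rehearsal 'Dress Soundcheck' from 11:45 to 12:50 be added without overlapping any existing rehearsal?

Rhythm Warm-up: ends 07:40 at or before Dress Soundcheck starts 11:45 → clear.
Strings Mixing: ends 09:40 at or before Dress Soundcheck starts 11:45 → clear.
Full Tracking: starts 12:25 before Dress Soundcheck ends 12:50, and ends 13:10 after Dress Soundcheck starts 11:45 → overlap.
Strings Run-through: starts 13:40 at or after Dress Soundcheck ends 12:50 → clear.
Full Session: starts 17:00 at or after Dress Soundcheck ends 12:50 → clear.
Soloist Run-through: starts 18:10 at or after Dress Soundcheck ends 12:50 → clear.
Dress Soundcheck overlaps Full Tracking.

No — it overlaps Full Tracking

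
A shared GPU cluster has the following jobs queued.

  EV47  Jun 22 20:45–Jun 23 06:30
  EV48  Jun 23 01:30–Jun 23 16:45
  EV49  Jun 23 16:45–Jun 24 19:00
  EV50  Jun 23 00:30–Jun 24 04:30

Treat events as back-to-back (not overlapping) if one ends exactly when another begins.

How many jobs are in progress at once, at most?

Sort all start/end points and keep a running count:
Jun 22 20:45 start EV47 → 1
Jun 23 00:30 start EV50 → 2
Jun 23 01:30 start EV48 → 3
Jun 23 06:30 end EV47 → 2
Jun 23 16:45 end EV48 → 1
Jun 23 16:45 start EV49 → 2
Jun 24 04:30 end EV50 → 1
Jun 24 19:00 end EV49 → 0
Peak is 3, at Jun 23 01:30 (EV47, EV48, EV50).

3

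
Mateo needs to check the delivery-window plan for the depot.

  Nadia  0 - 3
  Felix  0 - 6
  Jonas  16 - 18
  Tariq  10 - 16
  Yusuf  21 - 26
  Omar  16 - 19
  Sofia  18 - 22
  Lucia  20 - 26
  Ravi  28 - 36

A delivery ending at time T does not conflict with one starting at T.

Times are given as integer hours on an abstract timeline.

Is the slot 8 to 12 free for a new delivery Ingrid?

Nadia: ends 3 at or before Ingrid starts 8 → clear.
Felix: ends 6 at or before Ingrid starts 8 → clear.
Tariq: starts 10 before Ingrid ends 12, and ends 16 after Ingrid starts 8 → overlap.
Jonas: starts 16 at or after Ingrid ends 12 → clear.
Omar: starts 16 at or after Ingrid ends 12 → clear.
Sofia: starts 18 at or after Ingrid ends 12 → clear.
Lucia: starts 20 at or after Ingrid ends 12 → clear.
Yusuf: starts 21 at or after Ingrid ends 12 → clear.
Ravi: starts 28 at or after Ingrid ends 12 → clear.
Ingrid overlaps Tariq.

No — it overlaps Tariq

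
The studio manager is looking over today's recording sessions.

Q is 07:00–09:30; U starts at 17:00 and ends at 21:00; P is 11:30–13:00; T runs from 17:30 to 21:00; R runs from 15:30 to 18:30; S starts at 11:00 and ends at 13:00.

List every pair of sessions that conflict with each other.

Sorted by start: Q, S, P, R, U, T.
S starts after Q ends, so Q has no further overlaps.
P starts before S ends → S and P overlap.
R starts after S ends, so S has no further overlaps.
R starts after P ends, so P has no further overlaps.
U starts before R ends → R and U overlap.
T starts before R ends → R and T overlap.
T starts before U ends → U and T overlap.

P & S, R & T, R & U, T & U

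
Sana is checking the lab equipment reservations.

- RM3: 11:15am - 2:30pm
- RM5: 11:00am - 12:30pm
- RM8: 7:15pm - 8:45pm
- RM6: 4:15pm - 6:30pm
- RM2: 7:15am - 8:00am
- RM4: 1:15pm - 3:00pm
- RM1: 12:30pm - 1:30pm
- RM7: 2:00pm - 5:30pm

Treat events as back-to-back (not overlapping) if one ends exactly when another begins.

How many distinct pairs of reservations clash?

Sorted by start: RM2, RM5, RM3, RM1, RM4, RM7, RM6, RM8.
RM5 starts after RM2 ends; RM2 is clear from here.
RM3 starts before RM5 ends → RM5 and RM3 overlap.
RM1 starts exactly when RM5 ends (back-to-back, no overlap); RM5 is clear from here.
RM1 starts before RM3 ends → RM3 and RM1 overlap.
RM4 starts before RM3 ends → RM3 and RM4 overlap.
RM7 starts before RM3 ends → RM3 and RM7 overlap.
RM6 starts after RM3 ends; RM3 is clear from here.
RM4 starts before RM1 ends → RM1 and RM4 overlap.
RM7 starts after RM1 ends; RM1 is clear from here.
RM7 starts before RM4 ends → RM4 and RM7 overlap.
RM6 starts after RM4 ends; RM4 is clear from here.
RM6 starts before RM7 ends → RM7 and RM6 overlap.
RM8 starts after RM7 ends.
RM8 starts after RM6 ends.
Overlapping pairs: RM1 & RM3, RM1 & RM4, RM3 & RM4, RM3 & RM5, RM3 & RM7, RM4 & RM7, RM6 & RM7 — 7 in total.

7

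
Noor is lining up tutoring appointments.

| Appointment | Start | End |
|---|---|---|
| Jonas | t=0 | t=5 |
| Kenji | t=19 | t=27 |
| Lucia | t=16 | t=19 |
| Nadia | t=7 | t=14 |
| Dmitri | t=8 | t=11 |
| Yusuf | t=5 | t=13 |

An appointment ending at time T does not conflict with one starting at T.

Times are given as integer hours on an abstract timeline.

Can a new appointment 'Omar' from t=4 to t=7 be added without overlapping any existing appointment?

No — it overlaps Jonas, Yusuf

Jonas: starts t=0 before Omar ends t=7, and ends t=5 after Omar starts t=4 → overlap.
Yusuf: starts t=5 before Omar ends t=7, and ends t=13 after Omar starts t=4 → overlap.
Nadia: starts t=7 at or after Omar ends t=7 → clear.
Dmitri: starts t=8 at or after Omar ends t=7 → clear.
Lucia: starts t=16 at or after Omar ends t=7 → clear.
Kenji: starts t=19 at or after Omar ends t=7 → clear.
Omar overlaps Jonas, Yusuf.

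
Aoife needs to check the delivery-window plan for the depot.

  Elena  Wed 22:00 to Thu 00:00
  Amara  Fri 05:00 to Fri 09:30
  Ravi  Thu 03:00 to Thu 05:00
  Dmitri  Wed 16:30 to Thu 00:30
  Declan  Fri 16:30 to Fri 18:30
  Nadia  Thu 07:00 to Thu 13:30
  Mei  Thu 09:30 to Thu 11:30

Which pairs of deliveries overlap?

Check each pair: they overlap iff neither finishes before the other starts.
Sorted by start: Dmitri, Elena, Ravi, Nadia, Mei, Amara, Declan.
Elena starts before Dmitri ends → Dmitri and Elena overlap.
Ravi starts after Dmitri ends; Dmitri is clear from here.
Ravi starts after Elena ends; Elena is clear from here.
Nadia starts after Ravi ends; Ravi is clear from here.
Mei starts before Nadia ends → Nadia and Mei overlap.
Amara starts after Nadia ends; Nadia is clear from here.
Amara starts after Mei ends; Mei is clear from here.
Declan starts after Amara ends.

Dmitri & Elena, Mei & Nadia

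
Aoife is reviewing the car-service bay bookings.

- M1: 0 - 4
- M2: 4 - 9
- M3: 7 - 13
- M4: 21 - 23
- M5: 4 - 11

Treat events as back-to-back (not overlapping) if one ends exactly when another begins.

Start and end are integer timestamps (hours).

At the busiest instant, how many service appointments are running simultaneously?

Walk through starts and ends in time order (an end at T is processed before a start at T):
0 start M1 → 1
4 end M1 → 0
4 start M2 → 1
4 start M5 → 2
7 start M3 → 3
9 end M2 → 2
11 end M5 → 1
13 end M3 → 0
21 start M4 → 1
23 end M4 → 0
Peak is 3, at 7 (M2, M3, M5).

3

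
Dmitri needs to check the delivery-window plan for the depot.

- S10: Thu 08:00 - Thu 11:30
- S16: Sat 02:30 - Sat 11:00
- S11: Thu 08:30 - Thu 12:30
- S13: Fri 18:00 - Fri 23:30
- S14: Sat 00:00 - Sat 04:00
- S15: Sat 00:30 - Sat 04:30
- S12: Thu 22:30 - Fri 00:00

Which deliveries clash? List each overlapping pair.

S10 & S11, S14 & S15, S14 & S16, S15 & S16

Sorted by start: S10, S11, S12, S13, S14, S15, S16.
S11 starts before S10 ends → S10 and S11 overlap.
S12 starts after S10 ends, so S10 has no further overlaps.
S12 starts after S11 ends, so S11 has no further overlaps.
S13 starts after S12 ends, so S12 has no further overlaps.
S14 starts after S13 ends, so S13 has no further overlaps.
S15 starts before S14 ends → S14 and S15 overlap.
S16 starts before S14 ends → S14 and S16 overlap.
S16 starts before S15 ends → S15 and S16 overlap.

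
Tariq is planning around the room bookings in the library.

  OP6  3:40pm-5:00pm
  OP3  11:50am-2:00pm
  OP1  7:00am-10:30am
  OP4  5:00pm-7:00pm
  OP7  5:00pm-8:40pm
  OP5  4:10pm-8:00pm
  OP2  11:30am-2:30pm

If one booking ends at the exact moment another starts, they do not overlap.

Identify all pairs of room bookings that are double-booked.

OP2 & OP3, OP4 & OP5, OP4 & OP7, OP5 & OP6, OP5 & OP7

Two intervals overlap when each starts before the other ends.
Sorted by start: OP1, OP2, OP3, OP6, OP5, OP4, OP7.
OP2 starts after OP1 ends, so OP1 has no further overlaps.
OP3 starts before OP2 ends → OP2 and OP3 overlap.
OP6 starts after OP2 ends, so OP2 has no further overlaps.
OP6 starts after OP3 ends, so OP3 has no further overlaps.
OP5 starts before OP6 ends → OP6 and OP5 overlap.
OP4 starts exactly when OP6 ends (back-to-back, no overlap), so OP6 has no further overlaps.
OP4 starts before OP5 ends → OP5 and OP4 overlap.
OP7 starts before OP5 ends → OP5 and OP7 overlap.
OP7 starts before OP4 ends → OP4 and OP7 overlap.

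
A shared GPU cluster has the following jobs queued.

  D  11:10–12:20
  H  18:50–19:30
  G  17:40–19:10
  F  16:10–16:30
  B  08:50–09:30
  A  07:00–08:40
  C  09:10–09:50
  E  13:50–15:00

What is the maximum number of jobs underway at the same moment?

Walk through starts and ends in time order (an end at T is processed before a start at T):
07:00 start A → 1
08:40 end A → 0
08:50 start B → 1
09:10 start C → 2
09:30 end B → 1
09:50 end C → 0
11:10 start D → 1
12:20 end D → 0
13:50 start E → 1
15:00 end E → 0
16:10 start F → 1
16:30 end F → 0
17:40 start G → 1
18:50 start H → 2
19:10 end G → 1
19:30 end H → 0
Peak is 2, at 09:10 (B, C).

2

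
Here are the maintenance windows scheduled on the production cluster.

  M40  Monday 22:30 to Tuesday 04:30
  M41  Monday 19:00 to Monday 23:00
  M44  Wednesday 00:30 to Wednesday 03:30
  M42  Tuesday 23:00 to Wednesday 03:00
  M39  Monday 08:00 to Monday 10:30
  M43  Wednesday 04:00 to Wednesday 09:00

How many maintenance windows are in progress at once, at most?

2

Sort all start/end points and keep a running count:
Monday 08:00 start M39 → 1
Monday 10:30 end M39 → 0
Monday 19:00 start M41 → 1
Monday 22:30 start M40 → 2
Monday 23:00 end M41 → 1
Tuesday 04:30 end M40 → 0
Tuesday 23:00 start M42 → 1
Wednesday 00:30 start M44 → 2
Wednesday 03:00 end M42 → 1
Wednesday 03:30 end M44 → 0
Wednesday 04:00 start M43 → 1
Wednesday 09:00 end M43 → 0
Peak is 2, at Monday 22:30 (M40, M41).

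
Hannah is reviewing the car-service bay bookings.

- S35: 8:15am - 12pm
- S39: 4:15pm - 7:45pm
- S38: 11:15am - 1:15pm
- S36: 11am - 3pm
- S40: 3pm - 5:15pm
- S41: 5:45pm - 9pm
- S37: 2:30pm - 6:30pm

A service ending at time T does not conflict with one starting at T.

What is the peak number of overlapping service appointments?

3

Sort all start/end points and keep a running count:
8:15am start S35 → 1
11am start S36 → 2
11:15am start S38 → 3
12pm end S35 → 2
1:15pm end S38 → 1
2:30pm start S37 → 2
3pm end S36 → 1
3pm start S40 → 2
4:15pm start S39 → 3
5:15pm end S40 → 2
5:45pm start S41 → 3
6:30pm end S37 → 2
7:45pm end S39 → 1
9pm end S41 → 0
Peak is 3, at 11:15am (S35, S36, S38).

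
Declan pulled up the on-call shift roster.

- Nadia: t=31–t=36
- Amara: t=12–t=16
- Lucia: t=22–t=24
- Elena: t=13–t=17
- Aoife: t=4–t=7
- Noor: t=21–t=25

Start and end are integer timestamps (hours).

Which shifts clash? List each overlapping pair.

Amara & Elena, Lucia & Noor

Sorted by start: Aoife, Amara, Elena, Noor, Lucia, Nadia.
Amara starts after Aoife ends — done with Aoife.
Elena starts before Amara ends → Amara and Elena overlap.
Noor starts after Amara ends — done with Amara.
Noor starts after Elena ends — done with Elena.
Lucia starts before Noor ends → Noor and Lucia overlap.
Nadia starts after Noor ends.
Nadia starts after Lucia ends.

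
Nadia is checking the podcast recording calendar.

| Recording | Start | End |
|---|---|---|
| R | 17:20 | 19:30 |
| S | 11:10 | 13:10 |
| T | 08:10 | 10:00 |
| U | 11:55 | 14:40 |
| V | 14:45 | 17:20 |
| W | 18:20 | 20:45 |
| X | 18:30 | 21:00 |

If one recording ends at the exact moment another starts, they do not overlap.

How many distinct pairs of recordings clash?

4

Two intervals overlap when each starts before the other ends.
Sorted by start: T, S, U, V, R, W, X.
S starts after T ends — done with T.
U starts before S ends → S and U overlap.
V starts after S ends — done with S.
V starts after U ends — done with U.
R starts exactly when V ends (back-to-back, no overlap) — done with V.
W starts before R ends → R and W overlap.
X starts before R ends → R and X overlap.
X starts before W ends → W and X overlap.
Overlapping pairs: R & W, R & X, S & U, W & X — 4 in total.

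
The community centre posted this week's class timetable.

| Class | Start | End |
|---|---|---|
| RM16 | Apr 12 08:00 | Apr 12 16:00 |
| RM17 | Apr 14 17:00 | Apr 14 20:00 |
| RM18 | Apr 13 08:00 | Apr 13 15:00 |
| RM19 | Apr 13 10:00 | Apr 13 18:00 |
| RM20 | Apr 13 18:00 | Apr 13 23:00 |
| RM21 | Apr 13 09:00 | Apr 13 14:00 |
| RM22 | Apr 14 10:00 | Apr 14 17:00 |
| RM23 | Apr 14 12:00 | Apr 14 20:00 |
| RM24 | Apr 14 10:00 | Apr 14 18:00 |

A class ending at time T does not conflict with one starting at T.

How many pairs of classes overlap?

Two intervals overlap when each starts before the other ends.
Sorted by start: RM16, RM18, RM21, RM19, RM20, RM22, RM24, RM23, RM17.
RM18 starts after RM16 ends, so nothing later overlaps RM16 either.
RM21 starts before RM18 ends → RM18 and RM21 overlap.
RM19 starts before RM18 ends → RM18 and RM19 overlap.
RM20 starts after RM18 ends, so nothing later overlaps RM18 either.
RM19 starts before RM21 ends → RM21 and RM19 overlap.
RM20 starts after RM21 ends, so nothing later overlaps RM21 either.
RM20 starts exactly when RM19 ends (back-to-back, no overlap), so nothing later overlaps RM19 either.
RM22 starts after RM20 ends, so nothing later overlaps RM20 either.
RM24 starts before RM22 ends → RM22 and RM24 overlap.
RM23 starts before RM22 ends → RM22 and RM23 overlap.
RM17 starts exactly when RM22 ends (back-to-back, no overlap).
RM23 starts before RM24 ends → RM24 and RM23 overlap.
RM17 starts before RM24 ends → RM24 and RM17 overlap.
RM17 starts before RM23 ends → RM23 and RM17 overlap.
Overlapping pairs: RM17 & RM23, RM17 & RM24, RM18 & RM19, RM18 & RM21, RM19 & RM21, RM22 & RM23, RM22 & RM24, RM23 & RM24 — 8 in total.

8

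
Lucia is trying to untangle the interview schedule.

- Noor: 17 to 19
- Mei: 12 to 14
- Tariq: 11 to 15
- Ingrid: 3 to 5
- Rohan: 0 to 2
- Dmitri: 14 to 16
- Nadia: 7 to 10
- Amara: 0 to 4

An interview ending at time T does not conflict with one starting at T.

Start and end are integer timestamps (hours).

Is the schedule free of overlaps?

No

Check each pair: they overlap iff neither finishes before the other starts.
Sorted by start: Rohan, Amara, Ingrid, Nadia, Tariq, Mei, Dmitri, Noor.
Amara starts before Rohan ends → Rohan and Amara overlap.
That's a conflict, so the schedule is not conflict-free.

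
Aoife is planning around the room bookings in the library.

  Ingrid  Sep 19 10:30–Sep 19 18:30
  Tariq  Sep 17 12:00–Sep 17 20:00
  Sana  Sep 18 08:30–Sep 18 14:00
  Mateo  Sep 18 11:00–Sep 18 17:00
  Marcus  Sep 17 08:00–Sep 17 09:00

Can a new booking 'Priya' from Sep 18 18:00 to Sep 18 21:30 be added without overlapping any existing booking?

Marcus: ends Sep 17 09:00 at or before Priya starts Sep 18 18:00 → clear.
Tariq: ends Sep 17 20:00 at or before Priya starts Sep 18 18:00 → clear.
Sana: ends Sep 18 14:00 at or before Priya starts Sep 18 18:00 → clear.
Mateo: ends Sep 18 17:00 at or before Priya starts Sep 18 18:00 → clear.
Ingrid: starts Sep 19 10:30 at or after Priya ends Sep 18 21:30 → clear.

Yes — the slot is free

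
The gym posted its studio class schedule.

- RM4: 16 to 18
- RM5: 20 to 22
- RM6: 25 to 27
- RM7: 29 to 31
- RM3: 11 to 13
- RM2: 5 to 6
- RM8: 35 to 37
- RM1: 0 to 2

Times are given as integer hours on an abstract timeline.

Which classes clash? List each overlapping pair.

Two intervals overlap when each starts before the other ends.
Sorted by start: RM1, RM2, RM3, RM4, RM5, RM6, RM7, RM8.
RM2 starts after RM1 ends, so RM1 has no further overlaps.
RM3 starts after RM2 ends, so RM2 has no further overlaps.
RM4 starts after RM3 ends, so RM3 has no further overlaps.
RM5 starts after RM4 ends, so RM4 has no further overlaps.
RM6 starts after RM5 ends, so RM5 has no further overlaps.
RM7 starts after RM6 ends, so RM6 has no further overlaps.
RM8 starts after RM7 ends.

no overlapping pairs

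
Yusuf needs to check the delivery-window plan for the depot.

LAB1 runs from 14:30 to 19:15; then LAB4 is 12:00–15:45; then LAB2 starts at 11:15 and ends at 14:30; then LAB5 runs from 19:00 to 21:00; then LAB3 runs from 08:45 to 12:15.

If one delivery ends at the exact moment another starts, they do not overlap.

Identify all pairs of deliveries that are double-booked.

Two intervals overlap when each starts before the other ends.
Sorted by start: LAB3, LAB2, LAB4, LAB1, LAB5.
LAB2 starts before LAB3 ends → LAB3 and LAB2 overlap.
LAB4 starts before LAB3 ends → LAB3 and LAB4 overlap.
LAB1 starts after LAB3 ends — done with LAB3.
LAB4 starts before LAB2 ends → LAB2 and LAB4 overlap.
LAB1 starts exactly when LAB2 ends (back-to-back, no overlap) — done with LAB2.
LAB1 starts before LAB4 ends → LAB4 and LAB1 overlap.
LAB5 starts after LAB4 ends.
LAB5 starts before LAB1 ends → LAB1 and LAB5 overlap.

LAB1 & LAB4, LAB1 & LAB5, LAB2 & LAB3, LAB2 & LAB4, LAB3 & LAB4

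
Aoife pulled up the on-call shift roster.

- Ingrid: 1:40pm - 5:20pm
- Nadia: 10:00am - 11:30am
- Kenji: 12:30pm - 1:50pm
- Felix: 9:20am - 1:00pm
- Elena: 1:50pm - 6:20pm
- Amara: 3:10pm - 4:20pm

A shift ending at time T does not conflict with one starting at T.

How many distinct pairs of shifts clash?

Check each pair: they overlap iff neither finishes before the other starts.
Sorted by start: Felix, Nadia, Kenji, Ingrid, Elena, Amara.
Nadia starts before Felix ends → Felix and Nadia overlap.
Kenji starts before Felix ends → Felix and Kenji overlap.
Ingrid starts after Felix ends, so nothing later overlaps Felix either.
Kenji starts after Nadia ends, so nothing later overlaps Nadia either.
Ingrid starts before Kenji ends → Kenji and Ingrid overlap.
Elena starts exactly when Kenji ends (back-to-back, no overlap), so nothing later overlaps Kenji either.
Elena starts before Ingrid ends → Ingrid and Elena overlap.
Amara starts before Ingrid ends → Ingrid and Amara overlap.
Amara starts before Elena ends → Elena and Amara overlap.
Overlapping pairs: Amara & Elena, Amara & Ingrid, Elena & Ingrid, Felix & Kenji, Felix & Nadia, Ingrid & Kenji — 6 in total.

6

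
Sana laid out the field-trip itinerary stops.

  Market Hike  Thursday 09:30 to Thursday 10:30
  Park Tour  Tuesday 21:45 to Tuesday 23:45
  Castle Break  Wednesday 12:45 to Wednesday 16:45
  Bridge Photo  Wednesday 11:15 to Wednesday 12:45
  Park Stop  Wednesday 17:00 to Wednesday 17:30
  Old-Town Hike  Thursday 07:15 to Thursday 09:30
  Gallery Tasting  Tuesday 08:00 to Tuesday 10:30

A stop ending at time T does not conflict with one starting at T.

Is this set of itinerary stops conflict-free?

Sorted by start: Gallery Tasting, Park Tour, Bridge Photo, Castle Break, Park Stop, Old-Town Hike, Market Hike.
Park Tour starts after Gallery Tasting ends — done with Gallery Tasting.
Bridge Photo starts after Park Tour ends — done with Park Tour.
Castle Break starts exactly when Bridge Photo ends (back-to-back, no overlap) — done with Bridge Photo.
Park Stop starts after Castle Break ends — done with Castle Break.
Old-Town Hike starts after Park Stop ends — done with Park Stop.
Market Hike starts exactly when Old-Town Hike ends (back-to-back, no overlap).
Every pair is clear; the schedule has no overlaps.

Yes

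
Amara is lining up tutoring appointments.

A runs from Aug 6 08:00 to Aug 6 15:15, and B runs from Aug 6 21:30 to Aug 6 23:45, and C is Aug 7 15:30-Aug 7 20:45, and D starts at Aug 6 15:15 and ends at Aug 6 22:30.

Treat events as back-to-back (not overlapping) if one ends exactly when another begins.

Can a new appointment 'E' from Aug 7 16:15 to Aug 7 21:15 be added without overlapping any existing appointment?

No — it overlaps C

A: ends Aug 6 15:15 at or before E starts Aug 7 16:15 → clear.
D: ends Aug 6 22:30 at or before E starts Aug 7 16:15 → clear.
B: ends Aug 6 23:45 at or before E starts Aug 7 16:15 → clear.
C: starts Aug 7 15:30 before E ends Aug 7 21:15, and ends Aug 7 20:45 after E starts Aug 7 16:15 → overlap.
E overlaps C.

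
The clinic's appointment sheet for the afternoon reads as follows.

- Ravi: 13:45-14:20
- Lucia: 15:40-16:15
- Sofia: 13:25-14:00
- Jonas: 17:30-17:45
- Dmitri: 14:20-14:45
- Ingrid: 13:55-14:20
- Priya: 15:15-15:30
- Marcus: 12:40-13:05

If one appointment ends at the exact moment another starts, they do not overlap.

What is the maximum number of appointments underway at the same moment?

3

Walk through starts and ends in time order (an end at T is processed before a start at T):
12:40 start Marcus → 1
13:05 end Marcus → 0
13:25 start Sofia → 1
13:45 start Ravi → 2
13:55 start Ingrid → 3
14:00 end Sofia → 2
14:20 end Ingrid → 1
14:20 end Ravi → 0
14:20 start Dmitri → 1
14:45 end Dmitri → 0
15:15 start Priya → 1
15:30 end Priya → 0
15:40 start Lucia → 1
16:15 end Lucia → 0
17:30 start Jonas → 1
17:45 end Jonas → 0
Peak is 3, at 13:55 (Ingrid, Ravi, Sofia).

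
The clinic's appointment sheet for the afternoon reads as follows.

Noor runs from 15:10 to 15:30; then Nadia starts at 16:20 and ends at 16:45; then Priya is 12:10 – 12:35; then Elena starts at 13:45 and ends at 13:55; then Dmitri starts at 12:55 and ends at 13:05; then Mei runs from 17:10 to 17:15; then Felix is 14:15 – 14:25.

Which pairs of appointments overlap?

Check each pair: they overlap iff neither finishes before the other starts.
Sorted by start: Priya, Dmitri, Elena, Felix, Noor, Nadia, Mei.
Dmitri starts after Priya ends — done with Priya.
Elena starts after Dmitri ends — done with Dmitri.
Felix starts after Elena ends — done with Elena.
Noor starts after Felix ends — done with Felix.
Nadia starts after Noor ends — done with Noor.
Mei starts after Nadia ends.

none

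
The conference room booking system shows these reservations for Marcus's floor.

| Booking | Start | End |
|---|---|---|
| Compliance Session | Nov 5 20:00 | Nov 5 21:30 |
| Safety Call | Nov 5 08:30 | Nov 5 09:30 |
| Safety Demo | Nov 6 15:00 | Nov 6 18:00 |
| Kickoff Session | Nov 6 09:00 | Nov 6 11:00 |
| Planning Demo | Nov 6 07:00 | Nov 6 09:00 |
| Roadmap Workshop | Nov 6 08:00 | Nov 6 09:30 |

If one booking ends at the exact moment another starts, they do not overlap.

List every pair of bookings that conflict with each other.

Kickoff Session & Roadmap Workshop, Planning Demo & Roadmap Workshop

Sorted by start: Safety Call, Compliance Session, Planning Demo, Roadmap Workshop, Kickoff Session, Safety Demo.
Compliance Session starts after Safety Call ends, so Safety Call has no further overlaps.
Planning Demo starts after Compliance Session ends, so Compliance Session has no further overlaps.
Roadmap Workshop starts before Planning Demo ends → Planning Demo and Roadmap Workshop overlap.
Kickoff Session starts exactly when Planning Demo ends (back-to-back, no overlap), so Planning Demo has no further overlaps.
Kickoff Session starts before Roadmap Workshop ends → Roadmap Workshop and Kickoff Session overlap.
Safety Demo starts after Roadmap Workshop ends.
Safety Demo starts after Kickoff Session ends.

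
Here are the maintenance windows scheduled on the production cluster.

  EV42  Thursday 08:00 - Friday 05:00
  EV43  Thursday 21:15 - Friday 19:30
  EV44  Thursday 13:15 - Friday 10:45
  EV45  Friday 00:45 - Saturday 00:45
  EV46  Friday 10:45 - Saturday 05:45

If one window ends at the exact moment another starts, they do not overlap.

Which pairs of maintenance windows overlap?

EV42 & EV43, EV42 & EV44, EV42 & EV45, EV43 & EV44, EV43 & EV45, EV43 & EV46, EV44 & EV45, EV45 & EV46

Sorted by start: EV42, EV44, EV43, EV45, EV46.
EV44 starts before EV42 ends → EV42 and EV44 overlap.
EV43 starts before EV42 ends → EV42 and EV43 overlap.
EV45 starts before EV42 ends → EV42 and EV45 overlap.
EV46 starts after EV42 ends.
EV43 starts before EV44 ends → EV44 and EV43 overlap.
EV45 starts before EV44 ends → EV44 and EV45 overlap.
EV46 starts exactly when EV44 ends (back-to-back, no overlap).
EV45 starts before EV43 ends → EV43 and EV45 overlap.
EV46 starts before EV43 ends → EV43 and EV46 overlap.
EV46 starts before EV45 ends → EV45 and EV46 overlap.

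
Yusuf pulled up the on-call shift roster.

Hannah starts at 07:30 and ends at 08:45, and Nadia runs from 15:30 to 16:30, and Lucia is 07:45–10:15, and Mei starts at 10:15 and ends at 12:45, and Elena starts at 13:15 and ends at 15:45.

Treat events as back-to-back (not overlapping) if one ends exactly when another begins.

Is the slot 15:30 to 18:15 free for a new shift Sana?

Hannah: ends 08:45 at or before Sana starts 15:30 → clear.
Lucia: ends 10:15 at or before Sana starts 15:30 → clear.
Mei: ends 12:45 at or before Sana starts 15:30 → clear.
Elena: starts 13:15 before Sana ends 18:15, and ends 15:45 after Sana starts 15:30 → overlap.
Nadia: starts 15:30 before Sana ends 18:15, and ends 16:30 after Sana starts 15:30 → overlap.
Sana overlaps Elena, Nadia.

No — it overlaps Elena, Nadia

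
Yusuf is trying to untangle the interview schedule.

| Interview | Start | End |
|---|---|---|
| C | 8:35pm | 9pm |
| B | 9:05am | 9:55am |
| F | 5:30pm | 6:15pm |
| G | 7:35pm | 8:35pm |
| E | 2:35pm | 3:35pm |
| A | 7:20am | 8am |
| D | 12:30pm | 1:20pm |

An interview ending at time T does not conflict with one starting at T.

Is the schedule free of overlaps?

Sorted by start: A, B, D, E, F, G, C.
B starts after A ends, so A has no further overlaps.
D starts after B ends, so B has no further overlaps.
E starts after D ends, so D has no further overlaps.
F starts after E ends, so E has no further overlaps.
G starts after F ends, so F has no further overlaps.
C starts exactly when G ends (back-to-back, no overlap).
Every pair is clear; the schedule has no overlaps.

Yes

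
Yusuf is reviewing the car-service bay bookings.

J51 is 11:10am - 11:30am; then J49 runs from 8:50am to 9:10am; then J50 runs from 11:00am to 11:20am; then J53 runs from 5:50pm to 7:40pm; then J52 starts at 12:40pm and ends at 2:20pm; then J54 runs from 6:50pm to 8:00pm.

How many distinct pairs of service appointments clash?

2

Two intervals overlap when each starts before the other ends.
Sorted by start: J49, J50, J51, J52, J53, J54.
J50 starts after J49 ends — done with J49.
J51 starts before J50 ends → J50 and J51 overlap.
J52 starts after J50 ends — done with J50.
J52 starts after J51 ends — done with J51.
J53 starts after J52 ends — done with J52.
J54 starts before J53 ends → J53 and J54 overlap.
Overlapping pairs: J50 & J51, J53 & J54 — 2 in total.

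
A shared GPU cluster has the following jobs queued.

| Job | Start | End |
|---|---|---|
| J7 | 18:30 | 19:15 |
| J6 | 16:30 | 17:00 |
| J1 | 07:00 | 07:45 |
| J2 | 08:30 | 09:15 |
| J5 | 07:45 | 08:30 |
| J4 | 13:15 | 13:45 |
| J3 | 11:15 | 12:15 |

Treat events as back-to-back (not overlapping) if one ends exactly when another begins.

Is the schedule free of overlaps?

Yes

Sorted by start: J1, J5, J2, J3, J4, J6, J7.
J5 starts exactly when J1 ends (back-to-back, no overlap); J1 is clear from here.
J2 starts exactly when J5 ends (back-to-back, no overlap); J5 is clear from here.
J3 starts after J2 ends; J2 is clear from here.
J4 starts after J3 ends; J3 is clear from here.
J6 starts after J4 ends; J4 is clear from here.
J7 starts after J6 ends.
Every pair is clear; the schedule has no overlaps.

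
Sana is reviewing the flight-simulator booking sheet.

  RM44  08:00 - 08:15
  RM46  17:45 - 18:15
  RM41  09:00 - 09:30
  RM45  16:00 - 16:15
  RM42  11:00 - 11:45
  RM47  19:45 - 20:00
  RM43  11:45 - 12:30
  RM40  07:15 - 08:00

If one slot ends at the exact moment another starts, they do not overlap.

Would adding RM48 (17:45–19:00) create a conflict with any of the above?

Yes — it overlaps RM46

RM40: ends 08:00 at or before RM48 starts 17:45 → clear.
RM44: ends 08:15 at or before RM48 starts 17:45 → clear.
RM41: ends 09:30 at or before RM48 starts 17:45 → clear.
RM42: ends 11:45 at or before RM48 starts 17:45 → clear.
RM43: ends 12:30 at or before RM48 starts 17:45 → clear.
RM45: ends 16:15 at or before RM48 starts 17:45 → clear.
RM46: starts 17:45 before RM48 ends 19:00, and ends 18:15 after RM48 starts 17:45 → overlap.
RM47: starts 19:45 at or after RM48 ends 19:00 → clear.
RM48 overlaps RM46.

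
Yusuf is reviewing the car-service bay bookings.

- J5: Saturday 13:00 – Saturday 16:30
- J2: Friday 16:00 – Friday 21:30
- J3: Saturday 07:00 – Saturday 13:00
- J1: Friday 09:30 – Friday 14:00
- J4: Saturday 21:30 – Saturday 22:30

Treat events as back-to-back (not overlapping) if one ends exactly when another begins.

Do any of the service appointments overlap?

Sorted by start: J1, J2, J3, J5, J4.
J2 starts after J1 ends — done with J1.
J3 starts after J2 ends — done with J2.
J5 starts exactly when J3 ends (back-to-back, no overlap) — done with J3.
J4 starts after J5 ends.
Every pair is clear; the schedule has no overlaps.

No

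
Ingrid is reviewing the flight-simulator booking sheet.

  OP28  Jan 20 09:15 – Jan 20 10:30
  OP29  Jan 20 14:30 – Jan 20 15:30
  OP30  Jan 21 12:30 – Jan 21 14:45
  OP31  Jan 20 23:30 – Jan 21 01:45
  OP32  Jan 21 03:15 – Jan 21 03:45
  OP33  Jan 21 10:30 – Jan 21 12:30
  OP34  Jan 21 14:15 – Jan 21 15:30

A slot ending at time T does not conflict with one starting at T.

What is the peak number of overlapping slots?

Walk through starts and ends in time order (an end at T is processed before a start at T):
Jan 20 09:15 start OP28 → 1
Jan 20 10:30 end OP28 → 0
Jan 20 14:30 start OP29 → 1
Jan 20 15:30 end OP29 → 0
Jan 20 23:30 start OP31 → 1
Jan 21 01:45 end OP31 → 0
Jan 21 03:15 start OP32 → 1
Jan 21 03:45 end OP32 → 0
Jan 21 10:30 start OP33 → 1
Jan 21 12:30 end OP33 → 0
Jan 21 12:30 start OP30 → 1
Jan 21 14:15 start OP34 → 2
Jan 21 14:45 end OP30 → 1
Jan 21 15:30 end OP34 → 0
Peak is 2, at Jan 21 14:15 (OP30, OP34).

2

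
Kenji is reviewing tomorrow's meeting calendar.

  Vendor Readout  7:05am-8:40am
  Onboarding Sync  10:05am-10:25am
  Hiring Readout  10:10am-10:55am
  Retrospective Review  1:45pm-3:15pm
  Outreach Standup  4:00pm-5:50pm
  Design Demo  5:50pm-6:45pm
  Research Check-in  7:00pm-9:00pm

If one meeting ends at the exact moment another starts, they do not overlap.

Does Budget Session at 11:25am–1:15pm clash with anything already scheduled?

Vendor Readout: ends 8:40am at or before Budget Session starts 11:25am → clear.
Onboarding Sync: ends 10:25am at or before Budget Session starts 11:25am → clear.
Hiring Readout: ends 10:55am at or before Budget Session starts 11:25am → clear.
Retrospective Review: starts 1:45pm at or after Budget Session ends 1:15pm → clear.
Outreach Standup: starts 4:00pm at or after Budget Session ends 1:15pm → clear.
Design Demo: starts 5:50pm at or after Budget Session ends 1:15pm → clear.
Research Check-in: starts 7:00pm at or after Budget Session ends 1:15pm → clear.

No — it doesn't clash with anything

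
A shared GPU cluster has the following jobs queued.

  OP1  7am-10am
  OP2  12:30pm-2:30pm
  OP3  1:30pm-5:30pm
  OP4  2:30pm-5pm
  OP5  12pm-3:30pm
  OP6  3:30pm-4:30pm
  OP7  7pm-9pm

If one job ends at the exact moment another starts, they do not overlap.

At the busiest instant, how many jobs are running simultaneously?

3

Sort all start/end points and keep a running count:
7am start OP1 → 1
10am end OP1 → 0
12pm start OP5 → 1
12:30pm start OP2 → 2
1:30pm start OP3 → 3
2:30pm end OP2 → 2
2:30pm start OP4 → 3
3:30pm end OP5 → 2
3:30pm start OP6 → 3
4:30pm end OP6 → 2
5pm end OP4 → 1
5:30pm end OP3 → 0
7pm start OP7 → 1
9pm end OP7 → 0
Peak is 3, at 1:30pm (OP2, OP3, OP5).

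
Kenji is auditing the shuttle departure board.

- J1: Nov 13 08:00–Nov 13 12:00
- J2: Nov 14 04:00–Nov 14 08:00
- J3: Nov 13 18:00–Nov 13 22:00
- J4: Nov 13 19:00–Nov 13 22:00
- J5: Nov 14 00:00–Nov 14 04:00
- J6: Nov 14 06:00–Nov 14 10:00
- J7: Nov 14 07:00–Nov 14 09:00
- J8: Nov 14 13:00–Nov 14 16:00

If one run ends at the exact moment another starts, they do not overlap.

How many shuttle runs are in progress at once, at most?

Sort all start/end points and keep a running count:
Nov 13 08:00 start J1 → 1
Nov 13 12:00 end J1 → 0
Nov 13 18:00 start J3 → 1
Nov 13 19:00 start J4 → 2
Nov 13 22:00 end J3 → 1
Nov 13 22:00 end J4 → 0
Nov 14 00:00 start J5 → 1
Nov 14 04:00 end J5 → 0
Nov 14 04:00 start J2 → 1
Nov 14 06:00 start J6 → 2
Nov 14 07:00 start J7 → 3
Nov 14 08:00 end J2 → 2
Nov 14 09:00 end J7 → 1
Nov 14 10:00 end J6 → 0
Nov 14 13:00 start J8 → 1
Nov 14 16:00 end J8 → 0
Peak is 3, at Nov 14 07:00 (J2, J6, J7).

3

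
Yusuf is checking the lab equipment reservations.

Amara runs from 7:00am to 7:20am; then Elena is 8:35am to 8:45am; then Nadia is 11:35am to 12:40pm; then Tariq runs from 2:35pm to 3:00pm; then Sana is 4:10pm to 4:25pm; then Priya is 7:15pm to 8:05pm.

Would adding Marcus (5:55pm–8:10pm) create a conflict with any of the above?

Amara: ends 7:20am at or before Marcus starts 5:55pm → clear.
Elena: ends 8:45am at or before Marcus starts 5:55pm → clear.
Nadia: ends 12:40pm at or before Marcus starts 5:55pm → clear.
Tariq: ends 3:00pm at or before Marcus starts 5:55pm → clear.
Sana: ends 4:25pm at or before Marcus starts 5:55pm → clear.
Priya: starts 7:15pm before Marcus ends 8:10pm, and ends 8:05pm after Marcus starts 5:55pm → overlap.
Marcus overlaps Priya.

Yes — it overlaps Priya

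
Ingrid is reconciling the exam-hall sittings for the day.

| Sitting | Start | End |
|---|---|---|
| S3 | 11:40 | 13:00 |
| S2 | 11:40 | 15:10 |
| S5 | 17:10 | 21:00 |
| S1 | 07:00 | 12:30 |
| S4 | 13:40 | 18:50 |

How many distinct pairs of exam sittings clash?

5

Sorted by start: S1, S2, S3, S4, S5.
S2 starts before S1 ends → S1 and S2 overlap.
S3 starts before S1 ends → S1 and S3 overlap.
S4 starts after S1 ends, so S1 has no further overlaps.
S3 starts before S2 ends → S2 and S3 overlap.
S4 starts before S2 ends → S2 and S4 overlap.
S5 starts after S2 ends.
S4 starts after S3 ends, so S3 has no further overlaps.
S5 starts before S4 ends → S4 and S5 overlap.
Overlapping pairs: S1 & S2, S1 & S3, S2 & S3, S2 & S4, S4 & S5 — 5 in total.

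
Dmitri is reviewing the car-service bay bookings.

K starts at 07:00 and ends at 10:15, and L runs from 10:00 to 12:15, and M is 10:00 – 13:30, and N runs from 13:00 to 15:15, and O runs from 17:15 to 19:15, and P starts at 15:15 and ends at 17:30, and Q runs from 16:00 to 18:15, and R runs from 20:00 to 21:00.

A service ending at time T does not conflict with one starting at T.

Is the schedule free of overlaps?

No

Check each pair: they overlap iff neither finishes before the other starts.
Sorted by start: K, L, M, N, P, Q, O, R.
L starts before K ends → K and L overlap.
That's a conflict, so the schedule is not conflict-free.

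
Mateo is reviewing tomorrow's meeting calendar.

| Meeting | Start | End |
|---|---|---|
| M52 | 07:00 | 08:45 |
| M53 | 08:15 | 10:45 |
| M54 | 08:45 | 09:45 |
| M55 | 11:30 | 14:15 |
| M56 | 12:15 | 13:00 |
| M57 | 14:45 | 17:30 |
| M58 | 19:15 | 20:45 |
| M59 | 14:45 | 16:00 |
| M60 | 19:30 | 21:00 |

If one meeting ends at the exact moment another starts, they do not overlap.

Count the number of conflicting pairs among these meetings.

5

Sorted by start: M52, M53, M54, M55, M56, M57, M59, M58, M60.
M53 starts before M52 ends → M52 and M53 overlap.
M54 starts exactly when M52 ends (back-to-back, no overlap), so M52 has no further overlaps.
M54 starts before M53 ends → M53 and M54 overlap.
M55 starts after M53 ends, so M53 has no further overlaps.
M55 starts after M54 ends, so M54 has no further overlaps.
M56 starts before M55 ends → M55 and M56 overlap.
M57 starts after M55 ends, so M55 has no further overlaps.
M57 starts after M56 ends, so M56 has no further overlaps.
M59 starts before M57 ends → M57 and M59 overlap.
M58 starts after M57 ends, so M57 has no further overlaps.
M58 starts after M59 ends, so M59 has no further overlaps.
M60 starts before M58 ends → M58 and M60 overlap.
Overlapping pairs: M52 & M53, M53 & M54, M55 & M56, M57 & M59, M58 & M60 — 5 in total.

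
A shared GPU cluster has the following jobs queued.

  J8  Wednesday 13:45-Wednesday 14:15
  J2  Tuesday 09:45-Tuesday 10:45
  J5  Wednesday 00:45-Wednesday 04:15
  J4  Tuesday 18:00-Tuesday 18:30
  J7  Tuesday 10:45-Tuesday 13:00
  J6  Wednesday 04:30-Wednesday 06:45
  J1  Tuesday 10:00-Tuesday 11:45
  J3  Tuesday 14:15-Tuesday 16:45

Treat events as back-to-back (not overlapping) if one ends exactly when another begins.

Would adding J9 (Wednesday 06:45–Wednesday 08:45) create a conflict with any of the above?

J2: ends Tuesday 10:45 at or before J9 starts Wednesday 06:45 → clear.
J1: ends Tuesday 11:45 at or before J9 starts Wednesday 06:45 → clear.
J7: ends Tuesday 13:00 at or before J9 starts Wednesday 06:45 → clear.
J3: ends Tuesday 16:45 at or before J9 starts Wednesday 06:45 → clear.
J4: ends Tuesday 18:30 at or before J9 starts Wednesday 06:45 → clear.
J5: ends Wednesday 04:15 at or before J9 starts Wednesday 06:45 → clear.
J6: ends Wednesday 06:45 at or before J9 starts Wednesday 06:45 → clear.
J8: starts Wednesday 13:45 at or after J9 ends Wednesday 08:45 → clear.

No — it doesn't clash with anything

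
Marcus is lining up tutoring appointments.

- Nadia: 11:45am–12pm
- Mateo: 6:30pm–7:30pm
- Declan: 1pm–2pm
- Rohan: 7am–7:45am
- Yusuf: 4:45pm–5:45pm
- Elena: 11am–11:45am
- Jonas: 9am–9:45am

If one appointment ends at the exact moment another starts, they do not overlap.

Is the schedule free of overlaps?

Yes

Check each pair: they overlap iff neither finishes before the other starts.
Sorted by start: Rohan, Jonas, Elena, Nadia, Declan, Yusuf, Mateo.
Jonas starts after Rohan ends, so Rohan has no further overlaps.
Elena starts after Jonas ends, so Jonas has no further overlaps.
Nadia starts exactly when Elena ends (back-to-back, no overlap), so Elena has no further overlaps.
Declan starts after Nadia ends, so Nadia has no further overlaps.
Yusuf starts after Declan ends, so Declan has no further overlaps.
Mateo starts after Yusuf ends.
Every pair is clear; the schedule has no overlaps.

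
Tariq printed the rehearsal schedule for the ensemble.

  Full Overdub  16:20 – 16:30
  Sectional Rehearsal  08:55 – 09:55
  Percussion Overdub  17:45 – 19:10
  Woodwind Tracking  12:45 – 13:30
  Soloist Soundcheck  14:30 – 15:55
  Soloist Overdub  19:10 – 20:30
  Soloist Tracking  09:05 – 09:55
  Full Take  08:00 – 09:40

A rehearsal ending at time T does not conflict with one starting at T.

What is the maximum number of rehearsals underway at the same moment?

3

Sweep the timeline, counting +1 at each start and −1 at each end (ends before starts at a tie):
08:00 start Full Take → 1
08:55 start Sectional Rehearsal → 2
09:05 start Soloist Tracking → 3
09:40 end Full Take → 2
09:55 end Sectional Rehearsal → 1
09:55 end Soloist Tracking → 0
12:45 start Woodwind Tracking → 1
13:30 end Woodwind Tracking → 0
14:30 start Soloist Soundcheck → 1
15:55 end Soloist Soundcheck → 0
16:20 start Full Overdub → 1
16:30 end Full Overdub → 0
17:45 start Percussion Overdub → 1
19:10 end Percussion Overdub → 0
19:10 start Soloist Overdub → 1
20:30 end Soloist Overdub → 0
Peak is 3, at 09:05 (Full Take, Sectional Rehearsal, Soloist Tracking).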